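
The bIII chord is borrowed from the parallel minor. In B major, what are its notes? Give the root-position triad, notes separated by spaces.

bIII is built on the lowered scale degree 3. In B major degree 3 is D#; lowered it becomes D. In B minor the chord on D is D–F#–A.

D F# A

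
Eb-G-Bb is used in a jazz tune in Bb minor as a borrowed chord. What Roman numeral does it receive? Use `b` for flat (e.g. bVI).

The root Eb is the diatonic 4th degree of Bb minor; the borrowing shows in the chord quality. Diatonically Bb minor has Ebm (iv) on that degree; Eb–G–Bb is instead the major chord native to Bb major, so it takes the label IV.

IV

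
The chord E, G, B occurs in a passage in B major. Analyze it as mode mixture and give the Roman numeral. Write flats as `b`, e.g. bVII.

iv

E is scale degree 4 in B major. The diatonic chord on degree 4 would be E (IV), but E–G–B is the minor chord from B minor. As a borrowed chord it is labeled iv.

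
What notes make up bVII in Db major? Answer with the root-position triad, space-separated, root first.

Cb Eb Gb

bVII is built on the lowered scale degree 7. In Db major degree 7 is C; lowered it becomes Cb. In Db minor the chord on Cb is Cb–Eb–Gb.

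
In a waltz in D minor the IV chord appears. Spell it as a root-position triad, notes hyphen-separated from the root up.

The root, G, is scale degree 4 — the same note in D minor and D major; only the chord quality changes. Building the major chord from the parallel major on G: G–B–D.

G-B-D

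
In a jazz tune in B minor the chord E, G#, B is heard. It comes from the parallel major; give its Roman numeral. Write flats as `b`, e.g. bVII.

IV

The root E is the diatonic 4th degree of B minor; the borrowing shows in the chord quality. The diatonic chord on degree 4 would be Em (iv), but E–G#–B is the major chord from B major. As a borrowed chord it is labeled IV.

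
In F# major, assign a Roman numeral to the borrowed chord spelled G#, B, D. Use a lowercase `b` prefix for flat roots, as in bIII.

ii°

G# is scale degree 2 in F# major. G#–B–D is a diminished chord — the form found in F# minor, not the diatonic ii (G#m). Borrowed into F# major it is written ii°.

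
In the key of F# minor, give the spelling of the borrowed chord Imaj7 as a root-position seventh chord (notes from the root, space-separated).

F# A# C# E#

Imaj7 is built on scale degree 1, which is F# in both F# minor and its parallel. Stacking thirds in F# major on F# gives F#–A#–C#–E#.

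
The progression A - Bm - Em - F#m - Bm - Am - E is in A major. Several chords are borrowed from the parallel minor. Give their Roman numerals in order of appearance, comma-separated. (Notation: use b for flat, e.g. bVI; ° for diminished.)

v, i

In A major the diatonic chords are A, Bm, C#m, D, E, F#m, G#dim. A, Bm, F#m and E all belong to that set. Em (E–G–B) is not: scale degree 5 in A major carries E (V). In A minor the chord on that degree is Em, so here it functions as v, borrowed from the parallel minor. Am (A–C–E) doesn't fit — on degree 1 A major would have A (I). Am is the degree-1 chord of A minor, so it is the borrowed i.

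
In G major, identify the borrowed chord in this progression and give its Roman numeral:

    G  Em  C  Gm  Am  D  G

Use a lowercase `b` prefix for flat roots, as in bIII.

The diatonic triads in G major are G, Am, Bm, C, D, Em, F#dim. Of the given chords, G, Em, C, Am and D are diatonic. Gm (G–Bb–D) doesn't fit — on degree 1 G major would have G (I). Gm is the degree-1 chord of G minor, so it is the borrowed i.

i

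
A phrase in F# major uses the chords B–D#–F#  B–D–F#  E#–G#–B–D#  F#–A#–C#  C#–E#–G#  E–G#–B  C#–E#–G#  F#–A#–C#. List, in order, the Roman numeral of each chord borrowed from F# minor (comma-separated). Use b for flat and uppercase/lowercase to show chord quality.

The diatonic triads in F# major are F#, G#m, A#m, B, C#, D#m, E#dim. B–D#–F# = B, E#–G#–B–D# = E#m7b5, F#–A#–C# = F# and C#–E#–G# = C# are all diatonic. B–D–F# doesn't fit — on degree 4 F# major would have B (IV). Bm is the degree-4 chord of F# minor, so it is the borrowed iv. E–G#–B doesn't fit — on degree 7 F# major would have E#dim (vii°). E is the degree-7 chord of F# minor, so it is the borrowed bVII.

iv, bVII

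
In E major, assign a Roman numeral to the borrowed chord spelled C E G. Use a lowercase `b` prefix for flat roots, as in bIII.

C is the lowered form of scale degree 6 in E major (the diatonic degree 6 is C#). Diatonically E major has C#m (vi) on that degree; C–E–G is instead the major chord native to E minor, so it takes the label bVI.

bVI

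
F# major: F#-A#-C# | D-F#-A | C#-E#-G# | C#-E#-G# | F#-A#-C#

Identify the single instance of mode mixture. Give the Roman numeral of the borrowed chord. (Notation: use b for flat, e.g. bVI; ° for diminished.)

The diatonic triads in F# major are F#, G#m, A#m, B, C#, D#m, E#dim. F#–A#–C# = F# and C#–E#–G# = C# are both diatonic. D–F#–A doesn't fit — on degree 6 F# major would have D#m (vi). D is the degree-6 chord of F# minor, so it is the borrowed bVI.

bVI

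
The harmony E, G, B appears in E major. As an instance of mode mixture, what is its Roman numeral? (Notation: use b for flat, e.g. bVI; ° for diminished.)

E is scale degree 1 in E major. E–G–B is a minor chord — the form found in E minor, not the diatonic I (E). Borrowed into E major it is written i.

i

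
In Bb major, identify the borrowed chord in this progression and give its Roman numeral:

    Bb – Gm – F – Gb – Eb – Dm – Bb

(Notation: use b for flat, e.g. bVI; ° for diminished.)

bVI

Bb major has the diatonic set Bb, Cm, Dm, Eb, F, Gm, Adim. Bb, Gm, F, Eb and Dm are all diatonic. Gb (Gb–Bb–Db) is not: scale degree 6 in Bb major carries Gm (vi). In Bb minor the chord on that degree is Gb, so here it functions as bVI, borrowed from the parallel minor.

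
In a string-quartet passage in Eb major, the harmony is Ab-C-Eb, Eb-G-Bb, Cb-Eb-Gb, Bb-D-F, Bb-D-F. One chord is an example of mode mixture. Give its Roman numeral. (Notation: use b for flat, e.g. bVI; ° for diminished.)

bVI

Eb major has the diatonic set Eb, Fm, Gm, Ab, Bb, Cm, Ddim. Ab–C–Eb = Ab, Eb–G–Bb = Eb and Bb–D–F = Bb all belong to that set. But Cb–Eb–Gb is foreign: the diatonic vi on degree 6 is Cm, whereas Cb comes from Eb minor. It is labeled bVI.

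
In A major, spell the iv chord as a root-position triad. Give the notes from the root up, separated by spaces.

The root, D, is scale degree 4 — the same note in A major and A minor; only the chord quality changes. Stacking thirds in A minor on D gives D–F–A.

D F A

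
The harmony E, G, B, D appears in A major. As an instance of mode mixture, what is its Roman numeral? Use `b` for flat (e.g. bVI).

v7

E is scale degree 5 in A major. Diatonically A major has E (V) on that degree; E–G–B–D is instead the minor-seventh chord native to A minor, so it takes the label v7.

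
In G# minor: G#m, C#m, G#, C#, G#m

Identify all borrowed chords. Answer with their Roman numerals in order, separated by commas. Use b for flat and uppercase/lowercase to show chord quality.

In G# minor (with V from harmonic minor) the diatonic chords are G#m, A#dim, B, C#m, D#, E, F#. G#m and C#m are both diatonic. G# (G#–B#–D#) doesn't fit — on degree 1 G# minor would have G#m (i). G# is the degree-1 chord of G# major, so it is the borrowed I. But C# (C#–E#–G#) is foreign: the diatonic iv on degree 4 is C#m, whereas C# comes from G# major. It is labeled IV.

I, IV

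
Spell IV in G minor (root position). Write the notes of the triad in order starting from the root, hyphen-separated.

The root, C, is scale degree 4 — the same note in G minor and G major; only the chord quality changes. Building the major chord from the parallel major on C: C–E–G.

C-E-G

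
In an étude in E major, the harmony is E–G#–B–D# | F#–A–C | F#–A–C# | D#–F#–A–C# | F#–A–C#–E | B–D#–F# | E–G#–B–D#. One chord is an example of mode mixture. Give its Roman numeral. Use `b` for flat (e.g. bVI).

ii°

The diatonic triads in E major are E, F#m, G#m, A, B, C#m, D#dim. Of the given chords, E–G#–B–D# = Emaj7, F#–A–C# = F#m, D#–F#–A–C# = D#m7b5, F#–A–C#–E = F#m7 and B–D#–F# = B are diatonic. F#–A–C doesn't fit — on degree 2 E major would have F#m (ii). F#dim is the degree-2 chord of E minor, so it is the borrowed ii°.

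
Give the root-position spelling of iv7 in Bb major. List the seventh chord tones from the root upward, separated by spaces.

iv7 is built on scale degree 4, which is Eb in both Bb major and its parallel. Building the minor-seventh chord from the parallel minor on Eb: Eb–Gb–Bb–Db.

Eb Gb Bb Db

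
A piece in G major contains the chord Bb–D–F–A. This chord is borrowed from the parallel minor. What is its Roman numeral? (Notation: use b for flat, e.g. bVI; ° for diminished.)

bIIImaj7

The root Bb is the lowered 3rd scale degree — diatonically G major has B there. Bb–D–F–A is a major-seventh chord — the form found in G minor, not the diatonic iii (Bm). Borrowed into G major it is written bIIImaj7.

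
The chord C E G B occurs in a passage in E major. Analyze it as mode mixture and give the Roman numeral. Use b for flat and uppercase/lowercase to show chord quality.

bVImaj7

The root C is the lowered 6th scale degree — diatonically E major has C# there. The diatonic chord on degree 6 would be C#m (vi), but C–E–G–B is the major-seventh chord from E minor. As a borrowed chord it is labeled bVImaj7.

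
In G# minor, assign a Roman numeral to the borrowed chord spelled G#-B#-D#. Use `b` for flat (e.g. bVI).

The root G# is the diatonic 1st degree of G# minor; the borrowing shows in the chord quality. Diatonically G# minor has G#m (i) on that degree; G#–B#–D# is instead the major chord native to G# major, so it takes the label I.

I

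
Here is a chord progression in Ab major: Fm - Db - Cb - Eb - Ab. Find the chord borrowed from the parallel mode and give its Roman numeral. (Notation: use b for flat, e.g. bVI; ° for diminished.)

The diatonic triads in Ab major are Ab, Bbm, Cm, Db, Eb, Fm, Gdim. Fm, Db, Eb and Ab all belong to that set. Cb (Cb–Eb–Gb) is not: scale degree 3 in Ab major carries Cm (iii). In Ab minor the chord on that degree is Cb, so here it functions as bIII, borrowed from the parallel minor.

bIII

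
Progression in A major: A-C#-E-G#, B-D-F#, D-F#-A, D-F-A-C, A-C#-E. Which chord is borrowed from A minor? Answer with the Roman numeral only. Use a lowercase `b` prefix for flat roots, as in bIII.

iv7

In A major the diatonic chords are A, Bm, C#m, D, E, F#m, G#dim. A–C#–E–G# = Amaj7, B–D–F# = Bm, D–F#–A = D and A–C#–E = A all belong to that set. But D–F–A–C is foreign: the diatonic IV on degree 4 is D, whereas Dm7 comes from A minor. It is labeled iv7.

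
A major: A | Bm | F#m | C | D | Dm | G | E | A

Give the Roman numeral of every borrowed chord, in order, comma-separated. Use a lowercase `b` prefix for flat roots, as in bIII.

The diatonic triads in A major are A, Bm, C#m, D, E, F#m, G#dim. Of the given chords, A, Bm, F#m, D and E are diatonic. C (C–E–G) is not: scale degree 3 in A major carries C#m (iii). In A minor the chord on that degree is C, so here it functions as bIII, borrowed from the parallel minor. Dm (D–F–A) is not: scale degree 4 in A major carries D (IV). In A minor the chord on that degree is Dm, so here it functions as iv, borrowed from the parallel minor. G (G–B–D) doesn't fit — on degree 7 A major would have G#dim (vii°). G is the degree-7 chord of A minor, so it is the borrowed bVII.

bIII, iv, bVII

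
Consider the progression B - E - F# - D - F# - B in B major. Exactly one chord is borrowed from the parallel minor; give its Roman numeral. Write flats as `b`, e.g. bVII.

bIII

In B major the diatonic chords are B, C#m, D#m, E, F#, G#m, A#dim. B, E and F# all belong to that set. D (D–F#–A) is not: scale degree 3 in B major carries D#m (iii). In B minor the chord on that degree is D, so here it functions as bIII, borrowed from the parallel minor.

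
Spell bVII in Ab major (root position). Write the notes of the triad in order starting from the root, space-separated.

Gb Bb Db

The root of bVII is the lowered 7th degree: G becomes Gb. Building the major chord from the parallel minor on Gb: Gb–Bb–Db.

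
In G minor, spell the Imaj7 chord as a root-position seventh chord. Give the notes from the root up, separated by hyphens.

Imaj7 is built on scale degree 1, which is G in both G minor and its parallel. In G major the chord on G is G–B–D–F#.

G-B-D-F#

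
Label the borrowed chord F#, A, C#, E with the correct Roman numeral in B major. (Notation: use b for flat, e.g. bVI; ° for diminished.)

F# is scale degree 5 in B major. Diatonically B major has F# (V) on that degree; F#–A–C#–E is instead the minor-seventh chord native to B minor, so it takes the label v7.

v7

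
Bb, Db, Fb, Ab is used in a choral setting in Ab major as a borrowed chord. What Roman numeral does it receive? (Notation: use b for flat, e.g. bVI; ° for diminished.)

The root Bb is the diatonic 2nd degree of Ab major; the borrowing shows in the chord quality. Diatonically Ab major has Bbm (ii) on that degree; Bb–Db–Fb–Ab is instead the half-diminished-seventh chord native to Ab minor, so it takes the label iiø7.

iiø7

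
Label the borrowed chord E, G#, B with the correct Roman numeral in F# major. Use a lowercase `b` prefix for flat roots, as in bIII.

bVII

In F# major scale degree 7 is E#; E is its lowered form, from F# minor. Diatonically F# major has E#dim (vii°) on that degree; E–G#–B is instead the major chord native to F# minor, so it takes the label bVII.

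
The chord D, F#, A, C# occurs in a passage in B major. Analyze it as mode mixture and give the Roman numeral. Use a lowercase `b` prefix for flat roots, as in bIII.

The root D is the lowered 3rd scale degree — diatonically B major has D# there. D–F#–A–C# is a major-seventh chord — the form found in B minor, not the diatonic iii (D#m). Borrowed into B major it is written bIIImaj7.

bIIImaj7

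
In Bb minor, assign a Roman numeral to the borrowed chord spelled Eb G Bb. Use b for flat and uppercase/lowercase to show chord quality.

Eb is scale degree 4 in Bb minor. Eb–G–Bb is a major chord — the form found in Bb major, not the diatonic iv (Ebm). Borrowed into Bb minor it is written IV.

IV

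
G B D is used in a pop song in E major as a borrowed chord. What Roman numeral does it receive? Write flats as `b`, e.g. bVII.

bIII

In E major scale degree 3 is G#; G is its lowered form, from E minor. G–B–D is a major chord — the form found in E minor, not the diatonic iii (G#m). Borrowed into E major it is written bIII.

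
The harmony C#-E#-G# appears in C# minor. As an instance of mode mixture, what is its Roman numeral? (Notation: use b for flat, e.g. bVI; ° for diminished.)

C# is scale degree 1 in C# minor. The diatonic chord on degree 1 would be C#m (i), but C#–E#–G# is the major chord from C# major. As a borrowed chord it is labeled I.

I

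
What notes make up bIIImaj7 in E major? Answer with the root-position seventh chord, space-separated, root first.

G B D F#

bIIImaj7 is built on the lowered scale degree 3. In E major degree 3 is G#; lowered it becomes G. Building the major-seventh chord from the parallel minor on G: G–B–D–F#.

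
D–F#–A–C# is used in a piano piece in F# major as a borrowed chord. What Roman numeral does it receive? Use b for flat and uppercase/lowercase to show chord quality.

The root D is the lowered 6th scale degree — diatonically F# major has D# there. D–F#–A–C# is a major-seventh chord — the form found in F# minor, not the diatonic vi (D#m). Borrowed into F# major it is written bVImaj7.

bVImaj7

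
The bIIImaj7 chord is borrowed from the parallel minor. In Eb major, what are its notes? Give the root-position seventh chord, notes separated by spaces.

Gb Bb Db F

Scale degree 3 in Eb major is G. bIIImaj7 uses the lowered form, Gb, taken from Eb minor. In Eb minor the chord on Gb is Gb–Bb–Db–F.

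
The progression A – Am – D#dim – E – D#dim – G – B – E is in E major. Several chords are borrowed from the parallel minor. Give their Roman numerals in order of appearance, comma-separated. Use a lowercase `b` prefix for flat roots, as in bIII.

The diatonic triads in E major are E, F#m, G#m, A, B, C#m, D#dim. A, D#dim, E and B all belong to that set. Am (A–C–E) is not: scale degree 4 in E major carries A (IV). In E minor the chord on that degree is Am, so here it functions as iv, borrowed from the parallel minor. But G (G–B–D) is foreign: the diatonic iii on degree 3 is G#m, whereas G comes from E minor. It is labeled bIII.

iv, bIII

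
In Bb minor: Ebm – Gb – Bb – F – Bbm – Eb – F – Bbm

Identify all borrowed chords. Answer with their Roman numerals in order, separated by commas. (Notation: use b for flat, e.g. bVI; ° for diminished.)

Bb minor has the diatonic set Bbm, Cdim, Db, Ebm, F, Gb, Ab (with V from harmonic minor). Ebm, Gb, F and Bbm are all diatonic. But Bb (Bb–D–F) is foreign: the diatonic i on degree 1 is Bbm, whereas Bb comes from Bb major. It is labeled I. Eb (Eb–G–Bb) doesn't fit — on degree 4 Bb minor would have Ebm (iv). Eb is the degree-4 chord of Bb major, so it is the borrowed IV.

I, IV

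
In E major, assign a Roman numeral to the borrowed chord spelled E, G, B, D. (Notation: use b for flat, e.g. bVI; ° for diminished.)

E is scale degree 1 in E major. The diatonic chord on degree 1 would be E (I), but E–G–B–D is the minor-seventh chord from E minor. As a borrowed chord it is labeled i7.

i7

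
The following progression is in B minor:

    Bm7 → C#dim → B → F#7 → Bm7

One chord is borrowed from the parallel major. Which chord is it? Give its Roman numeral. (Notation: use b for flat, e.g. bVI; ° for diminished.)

I

The diatonic triads in B minor (with V from harmonic minor) are Bm, C#dim, D, Em, F#, G, A. Bm7, C#dim and F#7 all belong to that set. But B (B–D#–F#) is foreign: the diatonic i on degree 1 is Bm, whereas B comes from B major. It is labeled I.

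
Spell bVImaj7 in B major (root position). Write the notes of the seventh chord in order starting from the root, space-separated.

bVImaj7 is built on the lowered scale degree 6. In B major degree 6 is G#; lowered it becomes G. In B minor the chord on G is G–B–D–F#.

G B D F#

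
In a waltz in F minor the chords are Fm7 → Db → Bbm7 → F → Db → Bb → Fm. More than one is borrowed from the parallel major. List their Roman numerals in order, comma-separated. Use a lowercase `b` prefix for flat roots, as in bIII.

I, IV

The diatonic triads in F minor (with V from harmonic minor) are Fm, Gdim, Ab, Bbm, C, Db, Eb. Fm7, Db, Bbm7 and Fm all belong to that set. But F (F–A–C) is foreign: the diatonic i on degree 1 is Fm, whereas F comes from F major. It is labeled I. But Bb (Bb–D–F) is foreign: the diatonic iv on degree 4 is Bbm, whereas Bb comes from F major. It is labeled IV.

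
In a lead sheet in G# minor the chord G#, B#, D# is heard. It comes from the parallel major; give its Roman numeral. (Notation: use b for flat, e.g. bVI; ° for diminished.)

The root G# is the diatonic 1st degree of G# minor; the borrowing shows in the chord quality. Diatonically G# minor has G#m (i) on that degree; G#–B#–D# is instead the major chord native to G# major, so it takes the label I.

I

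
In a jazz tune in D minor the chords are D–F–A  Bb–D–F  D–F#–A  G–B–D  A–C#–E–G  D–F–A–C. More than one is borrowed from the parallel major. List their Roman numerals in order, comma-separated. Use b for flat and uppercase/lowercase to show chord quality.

I, IV

In D minor (with V from harmonic minor) the diatonic chords are Dm, Edim, F, Gm, A, Bb, C. D–F–A = Dm, Bb–D–F = Bb, A–C#–E–G = A7 and D–F–A–C = Dm7 all belong to that set. But D–F#–A is foreign: the diatonic i on degree 1 is Dm, whereas D comes from D major. It is labeled I. But G–B–D is foreign: the diatonic iv on degree 4 is Gm, whereas G comes from D major. It is labeled IV.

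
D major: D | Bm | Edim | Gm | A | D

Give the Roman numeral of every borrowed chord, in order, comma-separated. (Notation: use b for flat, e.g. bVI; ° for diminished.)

In D major the diatonic chords are D, Em, F#m, G, A, Bm, C#dim. D, Bm and A all belong to that set. But Edim (E–G–Bb) is foreign: the diatonic ii on degree 2 is Em, whereas Edim comes from D minor. It is labeled ii°. Gm (G–Bb–D) doesn't fit — on degree 4 D major would have G (IV). Gm is the degree-4 chord of D minor, so it is the borrowed iv.

ii°, iv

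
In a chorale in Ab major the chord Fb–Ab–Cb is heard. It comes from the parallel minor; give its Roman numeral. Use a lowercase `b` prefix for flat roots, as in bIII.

In Ab major scale degree 6 is F; Fb is its lowered form, from Ab minor. The diatonic chord on degree 6 would be Fm (vi), but Fb–Ab–Cb is the major chord from Ab minor. As a borrowed chord it is labeled bVI.

bVI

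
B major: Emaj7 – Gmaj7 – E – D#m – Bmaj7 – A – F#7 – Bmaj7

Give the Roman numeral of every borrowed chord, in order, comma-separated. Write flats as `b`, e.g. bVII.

bVImaj7, bVII

B major has the diatonic set B, C#m, D#m, E, F#, G#m, A#dim. Of the given chords, Emaj7, E, D#m, Bmaj7 and F#7 are diatonic. Gmaj7 (G–B–D–F#) doesn't fit — on degree 6 B major would have G#m (vi). Gmaj7 is the degree-6 chord of B minor, so it is the borrowed bVImaj7. But A (A–C#–E) is foreign: the diatonic vii° on degree 7 is A#dim, whereas A comes from B minor. It is labeled bVII.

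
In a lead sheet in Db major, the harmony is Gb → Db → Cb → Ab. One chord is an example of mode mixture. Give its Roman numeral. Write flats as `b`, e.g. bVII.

bVII

In Db major the diatonic chords are Db, Ebm, Fm, Gb, Ab, Bbm, Cdim. Of the given chords, Gb, Db and Ab are diatonic. Cb (Cb–Eb–Gb) doesn't fit — on degree 7 Db major would have Cdim (vii°). Cb is the degree-7 chord of Db minor, so it is the borrowed bVII.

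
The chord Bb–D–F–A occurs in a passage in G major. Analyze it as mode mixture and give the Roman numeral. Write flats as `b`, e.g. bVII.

bIIImaj7

Bb is the lowered form of scale degree 3 in G major (the diatonic degree 3 is B). Bb–D–F–A is a major-seventh chord — the form found in G minor, not the diatonic iii (Bm). Borrowed into G major it is written bIIImaj7.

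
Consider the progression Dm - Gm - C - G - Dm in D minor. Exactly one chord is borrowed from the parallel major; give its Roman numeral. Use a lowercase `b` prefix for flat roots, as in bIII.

D minor has the diatonic set Dm, Edim, F, Gm, A, Bb, C (with V from harmonic minor). Of the given chords, Dm, Gm and C are diatonic. But G (G–B–D) is foreign: the diatonic iv on degree 4 is Gm, whereas G comes from D major. It is labeled IV.

IV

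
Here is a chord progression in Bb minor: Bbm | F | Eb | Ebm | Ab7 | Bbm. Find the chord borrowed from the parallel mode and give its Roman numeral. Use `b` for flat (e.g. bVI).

IV

The diatonic triads in Bb minor (with V from harmonic minor) are Bbm, Cdim, Db, Ebm, F, Gb, Ab. Bbm, F, Ebm and Ab7 all belong to that set. Eb (Eb–G–Bb) is not: scale degree 4 in Bb minor carries Ebm (iv). In Bb major the chord on that degree is Eb, so here it functions as IV, borrowed from the parallel major.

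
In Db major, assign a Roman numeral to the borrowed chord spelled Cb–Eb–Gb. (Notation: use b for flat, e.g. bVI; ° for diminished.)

Cb is the lowered form of scale degree 7 in Db major (the diatonic degree 7 is C). Cb–Eb–Gb is a major chord — the form found in Db minor, not the diatonic vii° (Cdim). Borrowed into Db major it is written bVII.

bVII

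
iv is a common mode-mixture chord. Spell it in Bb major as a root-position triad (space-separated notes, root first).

The root, Eb, is scale degree 4 — the same note in Bb major and Bb minor; only the chord quality changes. Stacking thirds in Bb minor on Eb gives Eb–Gb–Bb.

Eb Gb Bb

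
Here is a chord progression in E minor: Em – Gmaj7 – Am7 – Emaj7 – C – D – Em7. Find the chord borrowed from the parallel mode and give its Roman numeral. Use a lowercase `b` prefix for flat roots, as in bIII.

E minor has the diatonic set Em, F#dim, G, Am, B, C, D (with V from harmonic minor). Of the given chords, Em, Gmaj7, Am7, C, D and Em7 are diatonic. Emaj7 (E–G#–B–D#) is not: scale degree 1 in E minor carries Em (i). In E major the chord on that degree is Emaj7, so here it functions as Imaj7, borrowed from the parallel major.

Imaj7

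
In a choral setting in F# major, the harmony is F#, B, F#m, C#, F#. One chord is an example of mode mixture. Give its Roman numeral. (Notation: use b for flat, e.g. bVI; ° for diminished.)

In F# major the diatonic chords are F#, G#m, A#m, B, C#, D#m, E#dim. F#, B and C# all belong to that set. F#m (F#–A–C#) doesn't fit — on degree 1 F# major would have F# (I). F#m is the degree-1 chord of F# minor, so it is the borrowed i.

i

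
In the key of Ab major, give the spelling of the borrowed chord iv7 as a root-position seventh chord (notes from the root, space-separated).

The root, Db, is scale degree 4 — the same note in Ab major and Ab minor; only the chord quality changes. Stacking thirds in Ab minor on Db gives Db–Fb–Ab–Cb.

Db Fb Ab Cb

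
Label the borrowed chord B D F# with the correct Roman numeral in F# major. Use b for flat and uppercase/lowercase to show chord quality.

iv

B is scale degree 4 in F# major. The diatonic chord on degree 4 would be B (IV), but B–D–F# is the minor chord from F# minor. As a borrowed chord it is labeled iv.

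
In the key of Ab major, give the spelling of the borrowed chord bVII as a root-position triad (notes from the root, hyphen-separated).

Gb-Bb-Db

bVII is built on the lowered scale degree 7. In Ab major degree 7 is G; lowered it becomes Gb. Building the major chord from the parallel minor on Gb: Gb–Bb–Db.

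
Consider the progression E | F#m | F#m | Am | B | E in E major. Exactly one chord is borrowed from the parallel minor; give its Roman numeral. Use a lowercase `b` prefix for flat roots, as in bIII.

E major has the diatonic set E, F#m, G#m, A, B, C#m, D#dim. E, F#m and B all belong to that set. Am (A–C–E) doesn't fit — on degree 4 E major would have A (IV). Am is the degree-4 chord of E minor, so it is the borrowed iv.

iv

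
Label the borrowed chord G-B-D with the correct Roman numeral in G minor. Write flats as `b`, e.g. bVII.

I

The root G is the diatonic 1st degree of G minor; the borrowing shows in the chord quality. G–B–D is a major chord — the form found in G major, not the diatonic i (Gm). Borrowed into G minor it is written I.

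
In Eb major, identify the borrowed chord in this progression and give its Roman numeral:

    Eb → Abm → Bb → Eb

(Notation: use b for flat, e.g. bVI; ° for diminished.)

iv

The diatonic triads in Eb major are Eb, Fm, Gm, Ab, Bb, Cm, Ddim. Eb and Bb both belong to that set. Abm (Ab–Cb–Eb) doesn't fit — on degree 4 Eb major would have Ab (IV). Abm is the degree-4 chord of Eb minor, so it is the borrowed iv.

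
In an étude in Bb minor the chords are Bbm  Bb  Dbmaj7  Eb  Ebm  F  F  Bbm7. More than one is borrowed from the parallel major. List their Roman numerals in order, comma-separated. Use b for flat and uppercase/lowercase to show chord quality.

The diatonic triads in Bb minor (with V from harmonic minor) are Bbm, Cdim, Db, Ebm, F, Gb, Ab. Bbm, Dbmaj7, Ebm, F and Bbm7 are all diatonic. Bb (Bb–D–F) is not: scale degree 1 in Bb minor carries Bbm (i). In Bb major the chord on that degree is Bb, so here it functions as I, borrowed from the parallel major. Eb (Eb–G–Bb) is not: scale degree 4 in Bb minor carries Ebm (iv). In Bb major the chord on that degree is Eb, so here it functions as IV, borrowed from the parallel major.

I, IV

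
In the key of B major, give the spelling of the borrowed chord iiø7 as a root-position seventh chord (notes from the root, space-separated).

C# E G B

The root, C#, is scale degree 2 — the same note in B major and B minor; only the chord quality changes. Building the half-diminished-seventh chord from the parallel minor on C#: C#–E–G–B.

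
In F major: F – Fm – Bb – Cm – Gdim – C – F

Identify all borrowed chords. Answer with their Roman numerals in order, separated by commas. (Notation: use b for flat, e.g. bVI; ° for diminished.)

i, v, ii°

In F major the diatonic chords are F, Gm, Am, Bb, C, Dm, Edim. F, Bb and C are all diatonic. Fm (F–Ab–C) is not: scale degree 1 in F major carries F (I). In F minor the chord on that degree is Fm, so here it functions as i, borrowed from the parallel minor. Cm (C–Eb–G) is not: scale degree 5 in F major carries C (V). In F minor the chord on that degree is Cm, so here it functions as v, borrowed from the parallel minor. Gdim (G–Bb–Db) is not: scale degree 2 in F major carries Gm (ii). In F minor the chord on that degree is Gdim, so here it functions as ii°, borrowed from the parallel minor.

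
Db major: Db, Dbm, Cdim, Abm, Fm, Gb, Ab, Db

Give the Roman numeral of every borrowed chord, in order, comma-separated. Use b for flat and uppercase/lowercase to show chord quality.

i, v

Db major has the diatonic set Db, Ebm, Fm, Gb, Ab, Bbm, Cdim. Db, Cdim, Fm, Gb and Ab are all diatonic. Dbm (Db–Fb–Ab) is not: scale degree 1 in Db major carries Db (I). In Db minor the chord on that degree is Dbm, so here it functions as i, borrowed from the parallel minor. But Abm (Ab–Cb–Eb) is foreign: the diatonic V on degree 5 is Ab, whereas Abm comes from Db minor. It is labeled v.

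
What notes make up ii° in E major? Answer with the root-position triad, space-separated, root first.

F# A C

ii° is built on scale degree 2, which is F# in both E major and its parallel. In E minor the chord on F# is F#–A–C.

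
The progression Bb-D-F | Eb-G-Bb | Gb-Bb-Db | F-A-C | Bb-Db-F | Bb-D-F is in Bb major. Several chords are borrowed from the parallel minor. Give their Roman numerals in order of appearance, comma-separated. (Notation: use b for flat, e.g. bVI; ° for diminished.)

bVI, i

In Bb major the diatonic chords are Bb, Cm, Dm, Eb, F, Gm, Adim. Bb–D–F = Bb, Eb–G–Bb = Eb and F–A–C = F all belong to that set. Gb–Bb–Db doesn't fit — on degree 6 Bb major would have Gm (vi). Gb is the degree-6 chord of Bb minor, so it is the borrowed bVI. Bb–Db–F doesn't fit — on degree 1 Bb major would have Bb (I). Bbm is the degree-1 chord of Bb minor, so it is the borrowed i.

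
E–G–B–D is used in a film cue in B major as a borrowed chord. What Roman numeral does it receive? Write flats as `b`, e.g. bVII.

E is scale degree 4 in B major. Diatonically B major has E (IV) on that degree; E–G–B–D is instead the minor-seventh chord native to B minor, so it takes the label iv7.

iv7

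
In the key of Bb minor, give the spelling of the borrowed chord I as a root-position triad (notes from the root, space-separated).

I is built on scale degree 1, which is Bb in both Bb minor and its parallel. In Bb major the chord on Bb is Bb–D–F.

Bb D F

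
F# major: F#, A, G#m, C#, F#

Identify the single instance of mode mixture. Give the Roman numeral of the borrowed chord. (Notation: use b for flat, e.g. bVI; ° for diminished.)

bIII

In F# major the diatonic chords are F#, G#m, A#m, B, C#, D#m, E#dim. F#, G#m and C# all belong to that set. A (A–C#–E) doesn't fit — on degree 3 F# major would have A#m (iii). A is the degree-3 chord of F# minor, so it is the borrowed bIII.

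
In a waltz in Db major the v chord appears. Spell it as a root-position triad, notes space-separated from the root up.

v is built on scale degree 5, which is Ab in both Db major and its parallel. Building the minor chord from the parallel minor on Ab: Ab–Cb–Eb.

Ab Cb Eb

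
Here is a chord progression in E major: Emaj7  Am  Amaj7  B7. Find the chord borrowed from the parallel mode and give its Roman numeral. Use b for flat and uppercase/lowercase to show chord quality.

In E major the diatonic chords are E, F#m, G#m, A, B, C#m, D#dim. Emaj7, Amaj7 and B7 all belong to that set. Am (A–C–E) is not: scale degree 4 in E major carries A (IV). In E minor the chord on that degree is Am, so here it functions as iv, borrowed from the parallel minor.

iv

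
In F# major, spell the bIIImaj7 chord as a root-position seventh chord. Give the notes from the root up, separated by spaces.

A C# E G#

bIIImaj7 is built on the lowered scale degree 3. In F# major degree 3 is A#; lowered it becomes A. Building the major-seventh chord from the parallel minor on A: A–C#–E–G#.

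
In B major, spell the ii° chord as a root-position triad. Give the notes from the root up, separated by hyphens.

ii° is built on scale degree 2, which is C# in both B major and its parallel. Stacking thirds in B minor on C# gives C#–E–G.

C#-E-G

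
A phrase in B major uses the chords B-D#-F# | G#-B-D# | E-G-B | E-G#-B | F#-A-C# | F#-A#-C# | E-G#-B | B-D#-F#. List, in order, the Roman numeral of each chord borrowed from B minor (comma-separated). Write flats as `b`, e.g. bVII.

iv, v

The diatonic triads in B major are B, C#m, D#m, E, F#, G#m, A#dim. B–D#–F# = B, G#–B–D# = G#m, E–G#–B = E and F#–A#–C# = F# are all diatonic. E–G–B is not: scale degree 4 in B major carries E (IV). In B minor the chord on that degree is Em, so here it functions as iv, borrowed from the parallel minor. F#–A–C# doesn't fit — on degree 5 B major would have F# (V). F#m is the degree-5 chord of B minor, so it is the borrowed v.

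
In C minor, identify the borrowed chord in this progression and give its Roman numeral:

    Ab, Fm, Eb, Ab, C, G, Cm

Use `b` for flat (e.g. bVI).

I

The diatonic triads in C minor (with V from harmonic minor) are Cm, Ddim, Eb, Fm, G, Ab, Bb. Ab, Fm, Eb, G and Cm are all diatonic. C (C–E–G) doesn't fit — on degree 1 C minor would have Cm (i). C is the degree-1 chord of C major, so it is the borrowed I.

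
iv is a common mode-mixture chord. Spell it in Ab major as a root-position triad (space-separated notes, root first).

Db Fb Ab

The root, Db, is scale degree 4 — the same note in Ab major and Ab minor; only the chord quality changes. In Ab minor the chord on Db is Db–Fb–Ab.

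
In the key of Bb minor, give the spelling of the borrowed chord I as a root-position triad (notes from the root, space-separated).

Bb D F

I is built on scale degree 1, which is Bb in both Bb minor and its parallel. Building the major chord from the parallel major on Bb: Bb–D–F.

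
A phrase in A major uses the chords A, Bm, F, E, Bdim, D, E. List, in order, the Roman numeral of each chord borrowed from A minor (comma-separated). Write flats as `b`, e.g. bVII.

bVI, ii°

The diatonic triads in A major are A, Bm, C#m, D, E, F#m, G#dim. A, Bm, E and D are all diatonic. But F (F–A–C) is foreign: the diatonic vi on degree 6 is F#m, whereas F comes from A minor. It is labeled bVI. Bdim (B–D–F) is not: scale degree 2 in A major carries Bm (ii). In A minor the chord on that degree is Bdim, so here it functions as ii°, borrowed from the parallel minor.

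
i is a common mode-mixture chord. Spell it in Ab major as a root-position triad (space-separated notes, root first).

Ab Cb Eb

The root, Ab, is scale degree 1 — the same note in Ab major and Ab minor; only the chord quality changes. In Ab minor the chord on Ab is Ab–Cb–Eb.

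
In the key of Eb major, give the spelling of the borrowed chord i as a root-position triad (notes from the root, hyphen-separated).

i is built on scale degree 1, which is Eb in both Eb major and its parallel. Stacking thirds in Eb minor on Eb gives Eb–Gb–Bb.

Eb-Gb-Bb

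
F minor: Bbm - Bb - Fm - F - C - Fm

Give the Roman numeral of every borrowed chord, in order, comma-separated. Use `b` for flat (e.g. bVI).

In F minor (with V from harmonic minor) the diatonic chords are Fm, Gdim, Ab, Bbm, C, Db, Eb. Bbm, Fm and C all belong to that set. But Bb (Bb–D–F) is foreign: the diatonic iv on degree 4 is Bbm, whereas Bb comes from F major. It is labeled IV. F (F–A–C) doesn't fit — on degree 1 F minor would have Fm (i). F is the degree-1 chord of F major, so it is the borrowed I.

IV, I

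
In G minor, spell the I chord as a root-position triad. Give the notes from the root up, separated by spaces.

G B D

I is built on scale degree 1, which is G in both G minor and its parallel. Stacking thirds in G major on G gives G–B–D.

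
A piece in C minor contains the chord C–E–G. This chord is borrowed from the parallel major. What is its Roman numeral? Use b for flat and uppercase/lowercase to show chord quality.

The root C is the diatonic 1st degree of C minor; the borrowing shows in the chord quality. The diatonic chord on degree 1 would be Cm (i), but C–E–G is the major chord from C major. As a borrowed chord it is labeled I.

I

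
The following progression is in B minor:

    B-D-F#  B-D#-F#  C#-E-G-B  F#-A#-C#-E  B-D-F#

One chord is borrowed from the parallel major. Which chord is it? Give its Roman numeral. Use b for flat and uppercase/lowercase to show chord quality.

The diatonic triads in B minor (with V from harmonic minor) are Bm, C#dim, D, Em, F#, G, A. Of the given chords, B–D–F# = Bm, C#–E–G–B = C#m7b5 and F#–A#–C#–E = F#7 are diatonic. B–D#–F# is not: scale degree 1 in B minor carries Bm (i). In B major the chord on that degree is B, so here it functions as I, borrowed from the parallel major.

I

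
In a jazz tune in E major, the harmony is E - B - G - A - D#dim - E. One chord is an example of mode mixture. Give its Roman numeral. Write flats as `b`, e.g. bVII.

bIII

In E major the diatonic chords are E, F#m, G#m, A, B, C#m, D#dim. Of the given chords, E, B, A and D#dim are diatonic. But G (G–B–D) is foreign: the diatonic iii on degree 3 is G#m, whereas G comes from E minor. It is labeled bIII.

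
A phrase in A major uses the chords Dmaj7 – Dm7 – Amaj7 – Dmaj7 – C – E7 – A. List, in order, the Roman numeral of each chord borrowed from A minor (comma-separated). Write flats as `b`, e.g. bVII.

iv7, bIII

The diatonic triads in A major are A, Bm, C#m, D, E, F#m, G#dim. Dmaj7, Amaj7, E7 and A are all diatonic. But Dm7 (D–F–A–C) is foreign: the diatonic IV on degree 4 is D, whereas Dm7 comes from A minor. It is labeled iv7. C (C–E–G) doesn't fit — on degree 3 A major would have C#m (iii). C is the degree-3 chord of A minor, so it is the borrowed bIII.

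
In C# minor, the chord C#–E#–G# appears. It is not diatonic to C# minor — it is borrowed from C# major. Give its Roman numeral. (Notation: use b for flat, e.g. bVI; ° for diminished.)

The root C# is the diatonic 1st degree of C# minor; the borrowing shows in the chord quality. The diatonic chord on degree 1 would be C#m (i), but C#–E#–G# is the major chord from C# major. As a borrowed chord it is labeled I.

I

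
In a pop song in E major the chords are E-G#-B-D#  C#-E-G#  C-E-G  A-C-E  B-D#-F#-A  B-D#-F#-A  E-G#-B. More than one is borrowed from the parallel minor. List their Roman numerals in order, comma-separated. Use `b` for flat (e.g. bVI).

bVI, iv

The diatonic triads in E major are E, F#m, G#m, A, B, C#m, D#dim. E–G#–B–D# = Emaj7, C#–E–G# = C#m, B–D#–F#–A = B7 and E–G#–B = E all belong to that set. C–E–G doesn't fit — on degree 6 E major would have C#m (vi). C is the degree-6 chord of E minor, so it is the borrowed bVI. A–C–E doesn't fit — on degree 4 E major would have A (IV). Am is the degree-4 chord of E minor, so it is the borrowed iv.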